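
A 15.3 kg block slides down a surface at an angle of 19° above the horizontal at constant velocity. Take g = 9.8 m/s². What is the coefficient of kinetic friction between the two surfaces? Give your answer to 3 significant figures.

At constant velocity the net force along the incline is zero: mg sin 19° = μ mg cos 19°.
So μ = tan 19° = 0.3256 / 0.9455 = 0.3444.

0.344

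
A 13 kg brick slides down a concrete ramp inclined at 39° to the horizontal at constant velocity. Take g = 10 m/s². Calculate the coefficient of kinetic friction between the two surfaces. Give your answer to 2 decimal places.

At constant velocity the net force along the incline is zero: mg sin 39° = μ mg cos 39°.
So μ = tan 39° = 0.6293 / 0.7771 = 0.8098.

0.81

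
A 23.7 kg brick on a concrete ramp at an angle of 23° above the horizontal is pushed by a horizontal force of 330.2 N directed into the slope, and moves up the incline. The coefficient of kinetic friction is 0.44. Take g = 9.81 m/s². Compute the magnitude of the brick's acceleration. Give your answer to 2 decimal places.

2.62 m/s²

The horizontal push has components F cos 23° = 330.2 × 0.9205 = 303.949 N up the incline and F sin 23° = 330.2 × 0.3907 = 129.009 N pressing into the surface.
The normal force is therefore N = mg cos 23° + F sin 23° = 214.013 + 129.009 = 343.022 N, and kinetic friction down the slope is μN = 0.44 × 343.022 = 150.930 N.
Along the incline: F cos 23° − mg sin 23° − μN = ma, so 303.949 − 90.837 − 150.930 = 23.7 a, giving a = 2.6237 m/s².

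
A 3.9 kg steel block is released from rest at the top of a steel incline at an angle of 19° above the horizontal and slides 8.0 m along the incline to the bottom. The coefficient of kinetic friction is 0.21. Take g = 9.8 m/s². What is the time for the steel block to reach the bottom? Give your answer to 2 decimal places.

3.59 s

The weight component along the incline is mg sin 19° = 12.443 N and the normal force is N = mg cos 19° = 36.138 N.
Friction up the slope is f = μN = 0.21 × 36.138 = 7.589 N, so the net downslope force is 12.443 − 7.589 = 4.854 N and a = 4.854 / 3.9 = 1.2446 m/s².
Starting from rest, L = ½at², so t = √(2L/a) = √(2 × 8.0 / 1.2446) = 3.5855 s.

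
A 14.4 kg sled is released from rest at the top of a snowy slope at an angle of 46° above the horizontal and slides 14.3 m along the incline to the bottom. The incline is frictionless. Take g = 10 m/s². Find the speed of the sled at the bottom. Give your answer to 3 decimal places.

The weight component along the incline is mg sin 46° = 103.585 N and the normal force is N = mg cos 46° = 100.031 N.
With no friction, a = g sin 46° = 7.1934 m/s².
Starting from rest over a distance of 14.3 m, v² = 2aL = 2 × 7.1934 × 14.3 = 205.7312, so v = 14.3433 m/s.

14.343 m/s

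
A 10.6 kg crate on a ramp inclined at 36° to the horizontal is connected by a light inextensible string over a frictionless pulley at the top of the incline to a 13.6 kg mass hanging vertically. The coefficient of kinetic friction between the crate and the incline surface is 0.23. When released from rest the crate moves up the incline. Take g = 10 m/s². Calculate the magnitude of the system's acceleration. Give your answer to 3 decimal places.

For the crate on the incline: the weight component along the slope is m₁g sin 36° = 10.6 × 10 × 0.5878 = 62.307 N and the normal force is N = m₁g cos 36° = 85.756 N.
Kinetic friction opposes the crate's motion up the incline: f = μN = 0.23 × 85.756 = 19.724 N acting down the slope.
Newton's second law for the crate (up-slope positive): T − 62.307 − 19.724 = 10.6 a. For the hanging mass (downward positive): 13.6 × 10 − T = 13.6 a.
Adding the two equations eliminates T: 53.969 = 24.2 a, so a = 2.2301 m/s².

2.230 m/s²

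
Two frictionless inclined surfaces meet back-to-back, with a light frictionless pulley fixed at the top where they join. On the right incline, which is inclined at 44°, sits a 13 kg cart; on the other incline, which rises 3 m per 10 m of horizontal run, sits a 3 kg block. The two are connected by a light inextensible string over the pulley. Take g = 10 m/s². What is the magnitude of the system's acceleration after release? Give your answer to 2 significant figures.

5.1 m/s²

Resolve each weight along its own incline: the 13 kg mass has component 13 × 10 × sin 44° = 90.306 N down its slope, and the 3 kg mass has 3 × 10 × sin 16.70° = 8.620 N down its slope.
The 13 kg side's 90.306 N exceeds the other side's 8.620 N, so that mass slides down and the 3 kg mass slides up. Taking that direction as positive, Newton's second law for the whole system gives 90.306 − 8.620 = (13 + 3) a, so a = 81.686 / 16 = 5.1054 m/s².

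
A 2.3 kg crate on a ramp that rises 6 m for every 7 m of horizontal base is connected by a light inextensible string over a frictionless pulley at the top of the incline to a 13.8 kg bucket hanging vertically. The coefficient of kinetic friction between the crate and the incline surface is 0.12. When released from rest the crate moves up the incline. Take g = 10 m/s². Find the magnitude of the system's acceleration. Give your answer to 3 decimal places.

7.512 m/s²

For the crate on the incline: the weight component along the slope is m₁g sin 40.60° = 2.3 × 10 × 0.6508 = 14.968 N and the normal force is N = m₁g cos 40.60° = 17.463 N.
Kinetic friction opposes the crate's motion up the incline: f = μN = 0.12 × 17.463 = 2.096 N acting down the slope.
Newton's second law for the crate (up-slope positive): T − 14.968 − 2.096 = 2.3 a. For the hanging bucket (downward positive): 13.8 × 10 − T = 13.8 a.
Adding the two equations eliminates T: 120.936 = 16.1 a, so a = 7.5116 m/s².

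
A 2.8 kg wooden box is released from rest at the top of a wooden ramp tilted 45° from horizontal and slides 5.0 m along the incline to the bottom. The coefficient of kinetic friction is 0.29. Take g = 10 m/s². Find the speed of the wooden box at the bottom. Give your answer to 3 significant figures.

7.09 m/s

The weight component along the incline is mg sin 45° = 19.799 N and the normal force is N = mg cos 45° = 19.799 N.
Friction up the slope is f = μN = 0.29 × 19.799 = 5.742 N, so the net downslope force is 19.799 − 5.742 = 14.057 N and a = 14.057 / 2.8 = 5.0204 m/s².
Starting from rest over a distance of 5.0 m, v² = 2aL = 2 × 5.0204 × 5.0 = 50.2040, so v = 7.0855 m/s.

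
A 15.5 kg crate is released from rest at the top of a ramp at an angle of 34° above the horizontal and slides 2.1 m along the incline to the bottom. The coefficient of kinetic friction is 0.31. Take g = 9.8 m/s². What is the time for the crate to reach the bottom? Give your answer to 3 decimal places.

The weight component along the incline is mg sin 34° = 84.941 N and the normal force is N = mg cos 34° = 125.931 N.
Friction up the slope is f = μN = 0.31 × 125.931 = 39.039 N, so the net downslope force is 84.941 − 39.039 = 45.902 N and a = 45.902 / 15.5 = 2.9614 m/s².
Starting from rest, L = ½at², so t = √(2L/a) = √(2 × 2.1 / 2.9614) = 1.1909 s.

1.191 s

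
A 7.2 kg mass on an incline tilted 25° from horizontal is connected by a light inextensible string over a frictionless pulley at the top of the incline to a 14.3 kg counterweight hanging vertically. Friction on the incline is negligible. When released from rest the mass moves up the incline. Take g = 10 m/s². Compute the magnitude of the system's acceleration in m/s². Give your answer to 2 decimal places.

5.24 m/s²

For the mass on the incline: the weight component along the slope is m₁g sin 25° = 7.2 × 10 × 0.4226 = 30.427 N and the normal force is N = m₁g cos 25° = 65.254 N.
Newton's second law for the mass (up-slope positive): T − 30.427 = 7.2 a. For the hanging counterweight (downward positive): 14.3 × 10 − T = 14.3 a.
Adding the two equations eliminates T: 112.573 = 21.5 a, so a = 5.2360 m/s².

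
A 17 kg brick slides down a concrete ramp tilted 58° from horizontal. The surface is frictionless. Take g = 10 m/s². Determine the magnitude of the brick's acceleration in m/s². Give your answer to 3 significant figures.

Resolving the weight along the incline: the component pulling the brick down the slope is mg sin 58° = 17 × 10 × 0.8480 = 144.160 N, and the normal force is N = mg cos 58° = 17 × 10 × 0.5299 = 90.083 N.
With no friction the net force along the incline is 144.160 N, so a = g sin 58° = 144.160 / 17 = 8.4800 m/s².

8.48 m/s²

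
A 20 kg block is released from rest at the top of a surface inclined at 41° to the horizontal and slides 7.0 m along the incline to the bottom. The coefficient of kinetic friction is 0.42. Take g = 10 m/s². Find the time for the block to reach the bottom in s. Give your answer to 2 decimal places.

2.03 s

The weight component along the incline is mg sin 41° = 131.212 N and the normal force is N = mg cos 41° = 150.942 N.
Friction up the slope is f = μN = 0.42 × 150.942 = 63.396 N, so the net downslope force is 131.212 − 63.396 = 67.816 N and a = 67.816 / 20 = 3.3908 m/s².
Starting from rest, L = ½at², so t = √(2L/a) = √(2 × 7.0 / 3.3908) = 2.0319 s.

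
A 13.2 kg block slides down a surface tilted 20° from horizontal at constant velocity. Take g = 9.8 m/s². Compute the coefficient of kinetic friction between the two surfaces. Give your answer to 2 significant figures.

At constant velocity the net force along the incline is zero: mg sin 20° = μ mg cos 20°.
So μ = tan 20° = 0.3420 / 0.9397 = 0.3639.

0.36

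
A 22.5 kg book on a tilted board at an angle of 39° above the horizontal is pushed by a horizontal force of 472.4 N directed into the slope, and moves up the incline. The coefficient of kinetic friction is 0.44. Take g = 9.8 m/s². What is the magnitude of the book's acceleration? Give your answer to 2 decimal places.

The horizontal push has components F cos 39° = 472.4 × 0.7771 = 367.102 N up the incline and F sin 39° = 472.4 × 0.6293 = 297.281 N pressing into the surface.
The normal force is therefore N = mg cos 39° + F sin 39° = 171.351 + 297.281 = 468.632 N, and kinetic friction down the slope is μN = 0.44 × 468.632 = 206.198 N.
Along the incline: F cos 39° − mg sin 39° − μN = ma, so 367.102 − 138.761 − 206.198 = 22.5 a, giving a = 0.9841 m/s².

0.98 m/s²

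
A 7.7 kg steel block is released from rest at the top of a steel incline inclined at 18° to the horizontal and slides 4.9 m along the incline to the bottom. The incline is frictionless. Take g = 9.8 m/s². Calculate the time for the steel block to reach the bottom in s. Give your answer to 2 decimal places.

The weight component along the incline is mg sin 18° = 23.318 N and the normal force is N = mg cos 18° = 71.767 N.
With no friction, a = g sin 18° = 3.0284 m/s².
Starting from rest, L = ½at², so t = √(2L/a) = √(2 × 4.9 / 3.0284) = 1.7989 s.

1.80 s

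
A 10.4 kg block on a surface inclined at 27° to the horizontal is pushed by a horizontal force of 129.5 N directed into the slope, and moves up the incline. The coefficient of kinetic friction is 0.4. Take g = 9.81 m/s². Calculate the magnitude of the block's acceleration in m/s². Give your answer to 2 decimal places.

The horizontal push has components F cos 27° = 129.5 × 0.8910 = 115.385 N up the incline and F sin 27° = 129.5 × 0.4540 = 58.793 N pressing into the surface.
The normal force is therefore N = mg cos 27° + F sin 27° = 90.903 + 58.793 = 149.696 N, and kinetic friction down the slope is μN = 0.4 × 149.696 = 59.878 N.
Along the incline: F cos 27° − mg sin 27° − μN = ma, so 115.385 − 46.319 − 59.878 = 10.4 a, giving a = 0.8835 m/s².

0.88 m/s²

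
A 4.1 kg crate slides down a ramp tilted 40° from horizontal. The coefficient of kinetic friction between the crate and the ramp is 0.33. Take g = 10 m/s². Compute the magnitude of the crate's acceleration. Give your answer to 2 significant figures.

3.9 m/s²

Resolving the weight along the incline: the component pulling the crate down the slope is mg sin 40° = 4.1 × 10 × 0.6428 = 26.355 N, and the normal force is N = mg cos 40° = 4.1 × 10 × 0.7660 = 31.406 N.
Kinetic friction acts up the slope with magnitude f = μN = 0.33 × 31.406 = 10.364 N.
Net force along the incline is 26.355 − 10.364 = 15.991 N, so a = 15.991 / 4.1 = 3.9002 m/s².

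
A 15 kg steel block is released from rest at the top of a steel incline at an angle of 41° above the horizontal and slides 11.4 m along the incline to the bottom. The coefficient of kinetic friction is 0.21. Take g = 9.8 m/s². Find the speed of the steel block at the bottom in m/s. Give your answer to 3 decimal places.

10.544 m/s

The weight component along the incline is mg sin 41° = 96.441 N and the normal force is N = mg cos 41° = 110.942 N.
Friction up the slope is f = μN = 0.21 × 110.942 = 23.298 N, so the net downslope force is 96.441 − 23.298 = 73.143 N and a = 73.143 / 15 = 4.8762 m/s².
Starting from rest over a distance of 11.4 m, v² = 2aL = 2 × 4.8762 × 11.4 = 111.1774, so v = 10.5441 m/s.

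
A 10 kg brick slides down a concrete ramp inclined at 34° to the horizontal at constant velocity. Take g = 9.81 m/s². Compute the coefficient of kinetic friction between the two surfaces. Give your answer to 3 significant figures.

At constant velocity the net force along the incline is zero: mg sin 34° = μ mg cos 34°.
So μ = tan 34° = 0.5592 / 0.8290 = 0.6745.

0.675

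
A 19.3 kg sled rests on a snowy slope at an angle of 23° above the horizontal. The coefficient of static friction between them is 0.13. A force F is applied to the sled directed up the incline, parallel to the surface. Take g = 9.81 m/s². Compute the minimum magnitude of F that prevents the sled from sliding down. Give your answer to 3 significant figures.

The normal force is N = mg cos 23° = 174.282 N. With F at its minimum the sled is on the verge of sliding down, so static friction is at its maximum μ_s N = 0.13 × 174.282 = 22.657 N and acts up the slope.
Equilibrium along the incline: F + μ_s N = mg sin 23°, so F = 73.978 − 22.657 = 51.321 N.

51.3 N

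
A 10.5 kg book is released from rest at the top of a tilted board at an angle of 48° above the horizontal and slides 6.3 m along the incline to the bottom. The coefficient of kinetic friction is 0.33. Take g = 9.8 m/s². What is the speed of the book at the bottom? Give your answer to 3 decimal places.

8.031 m/s

The weight component along the incline is mg sin 48° = 76.470 N and the normal force is N = mg cos 48° = 68.854 N.
Friction up the slope is f = μN = 0.33 × 68.854 = 22.722 N, so the net downslope force is 76.470 − 22.722 = 53.748 N and a = 53.748 / 10.5 = 5.1189 m/s².
Starting from rest over a distance of 6.3 m, v² = 2aL = 2 × 5.1189 × 6.3 = 64.4981, so v = 8.0311 m/s.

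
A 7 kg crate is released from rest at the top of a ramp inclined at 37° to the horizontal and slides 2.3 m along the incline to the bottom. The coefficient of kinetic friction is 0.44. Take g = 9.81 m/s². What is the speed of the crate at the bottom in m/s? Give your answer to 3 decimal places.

3.362 m/s

The weight component along the incline is mg sin 37° = 41.327 N and the normal force is N = mg cos 37° = 54.842 N.
Friction up the slope is f = μN = 0.44 × 54.842 = 24.130 N, so the net downslope force is 41.327 − 24.130 = 17.197 N and a = 17.197 / 7 = 2.4567 m/s².
Starting from rest over a distance of 2.3 m, v² = 2aL = 2 × 2.4567 × 2.3 = 11.3008, so v = 3.3617 m/s.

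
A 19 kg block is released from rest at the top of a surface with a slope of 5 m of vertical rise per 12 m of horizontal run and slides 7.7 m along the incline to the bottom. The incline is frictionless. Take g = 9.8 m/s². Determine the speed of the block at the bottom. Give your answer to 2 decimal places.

7.62 m/s

The weight component along the incline is mg sin 22.62° = 71.615 N and the normal force is N = mg cos 22.62° = 171.877 N.
With no friction, a = g sin 22.62° = 3.7692 m/s².
Starting from rest over a distance of 7.7 m, v² = 2aL = 2 × 3.7692 × 7.7 = 58.0457, so v = 7.6188 m/s.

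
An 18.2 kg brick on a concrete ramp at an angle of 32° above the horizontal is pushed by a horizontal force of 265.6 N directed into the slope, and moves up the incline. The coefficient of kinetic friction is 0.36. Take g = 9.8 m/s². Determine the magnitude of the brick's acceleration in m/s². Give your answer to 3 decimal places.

The horizontal push has components F cos 32° = 265.6 × 0.8480 = 225.229 N up the incline and F sin 32° = 265.6 × 0.5299 = 140.741 N pressing into the surface.
The normal force is therefore N = mg cos 32° + F sin 32° = 151.249 + 140.741 = 291.990 N, and kinetic friction down the slope is μN = 0.36 × 291.990 = 105.116 N.
Along the incline: F cos 32° − mg sin 32° − μN = ma, so 225.229 − 94.513 − 105.116 = 18.2 a, giving a = 1.4066 m/s².

1.407 m/s²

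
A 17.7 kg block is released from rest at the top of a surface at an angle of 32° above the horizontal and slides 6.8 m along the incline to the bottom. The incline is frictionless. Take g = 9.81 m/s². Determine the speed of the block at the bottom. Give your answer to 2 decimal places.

The weight component along the incline is mg sin 32° = 92.014 N and the normal force is N = mg cos 32° = 147.253 N.
With no friction, a = g sin 32° = 5.1985 m/s².
Starting from rest over a distance of 6.8 m, v² = 2aL = 2 × 5.1985 × 6.8 = 70.6996, so v = 8.4083 m/s.

8.41 m/s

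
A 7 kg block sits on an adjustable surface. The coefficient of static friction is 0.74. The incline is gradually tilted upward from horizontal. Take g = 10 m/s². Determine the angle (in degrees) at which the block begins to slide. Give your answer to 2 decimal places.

36.50°

At the threshold of sliding, static friction is at its maximum μ_s N and exactly balances the weight component along the incline: mg sin θ = μ_s mg cos θ.
Hence tan θ = μ_s = 0.74, so θ = arctan(0.74) = 36.5014°.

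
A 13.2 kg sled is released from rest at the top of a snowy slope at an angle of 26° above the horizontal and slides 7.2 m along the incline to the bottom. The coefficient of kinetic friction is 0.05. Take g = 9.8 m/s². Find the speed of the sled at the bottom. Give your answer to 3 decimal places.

7.451 m/s

The weight component along the incline is mg sin 26° = 56.708 N and the normal force is N = mg cos 26° = 116.268 N.
Friction up the slope is f = μN = 0.05 × 116.268 = 5.813 N, so the net downslope force is 56.708 − 5.813 = 50.895 N and a = 50.895 / 13.2 = 3.8557 m/s².
Starting from rest over a distance of 7.2 m, v² = 2aL = 2 × 3.8557 × 7.2 = 55.5221, so v = 7.4513 m/s.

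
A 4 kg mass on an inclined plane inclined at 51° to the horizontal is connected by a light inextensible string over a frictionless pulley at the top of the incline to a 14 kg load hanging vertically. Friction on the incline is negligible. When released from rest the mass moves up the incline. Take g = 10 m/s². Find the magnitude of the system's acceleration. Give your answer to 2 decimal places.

6.05 m/s²

For the mass on the incline: the weight component along the slope is m₁g sin 51° = 4 × 10 × 0.7771 = 31.084 N and the normal force is N = m₁g cos 51° = 25.173 N.
Newton's second law for the mass (up-slope positive): T − 31.084 = 4 a. For the hanging load (downward positive): 14 × 10 − T = 14 a.
Adding the two equations eliminates T: 108.916 = 18 a, so a = 6.0509 m/s².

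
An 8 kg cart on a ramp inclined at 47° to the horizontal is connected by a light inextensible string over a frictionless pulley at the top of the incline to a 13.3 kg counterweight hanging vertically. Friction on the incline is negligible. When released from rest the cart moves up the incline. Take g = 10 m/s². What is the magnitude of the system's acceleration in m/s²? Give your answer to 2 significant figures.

For the cart on the incline: the weight component along the slope is m₁g sin 47° = 8 × 10 × 0.7314 = 58.512 N and the normal force is N = m₁g cos 47° = 54.560 N.
Newton's second law for the cart (up-slope positive): T − 58.512 = 8 a. For the hanging counterweight (downward positive): 13.3 × 10 − T = 13.3 a.
Adding the two equations eliminates T: 74.488 = 21.3 a, so a = 3.4971 m/s².

3.5 m/s²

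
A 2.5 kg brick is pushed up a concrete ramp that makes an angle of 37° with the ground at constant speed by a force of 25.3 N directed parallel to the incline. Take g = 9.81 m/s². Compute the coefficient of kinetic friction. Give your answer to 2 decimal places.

At constant speed ΣF = 0 along the incline. The applied 25.3 N acts up the slope; the weight component mg sin 37° = 14.760 N and kinetic friction μN both act down the slope.
So 25.3 = 14.760 + μ × 19.587, giving μ = (25.3 − 14.760) / 19.587 = 0.5381.

0.54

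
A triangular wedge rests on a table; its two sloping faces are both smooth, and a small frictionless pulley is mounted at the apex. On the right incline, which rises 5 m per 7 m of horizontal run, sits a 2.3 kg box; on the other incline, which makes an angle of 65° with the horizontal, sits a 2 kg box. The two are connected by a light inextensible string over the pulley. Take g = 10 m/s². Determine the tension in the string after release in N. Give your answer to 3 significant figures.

Resolve each weight along its own incline: the 2.3 kg mass has component 2.3 × 10 × sin 35.54° = 13.368 N down its slope, and the 2 kg mass has 2 × 10 × sin 65° = 18.126 N down its slope.
The 2 kg side's 18.126 N exceeds the other side's 13.368 N, so that mass slides down and the 2.3 kg mass slides up. Taking that direction as positive, Newton's second law for the whole system gives 18.126 − 13.368 = (2.3 + 2) a, so a = 4.758 / 4.3 = 1.1065 m/s².
For the 2.3 kg mass (up-slope positive): T − 13.368 = 2.3 × 1.1065, so T = 15.913 N.

15.9 N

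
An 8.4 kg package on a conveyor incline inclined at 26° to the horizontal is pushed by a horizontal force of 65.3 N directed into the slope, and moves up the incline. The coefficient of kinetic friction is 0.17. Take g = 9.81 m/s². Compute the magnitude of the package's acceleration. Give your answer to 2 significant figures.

0.61 m/s²

The horizontal push has components F cos 26° = 65.3 × 0.8988 = 58.692 N up the incline and F sin 26° = 65.3 × 0.4384 = 28.628 N pressing into the surface.
The normal force is therefore N = mg cos 26° + F sin 26° = 74.065 + 28.628 = 102.693 N, and kinetic friction down the slope is μN = 0.17 × 102.693 = 17.458 N.
Along the incline: F cos 26° − mg sin 26° − μN = ma, so 58.692 − 36.126 − 17.458 = 8.4 a, giving a = 0.6081 m/s².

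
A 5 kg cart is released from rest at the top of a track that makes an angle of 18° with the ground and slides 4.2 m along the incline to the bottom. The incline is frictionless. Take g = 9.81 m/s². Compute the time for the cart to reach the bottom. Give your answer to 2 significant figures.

1.7 s

The weight component along the incline is mg sin 18° = 15.157 N and the normal force is N = mg cos 18° = 46.649 N.
With no friction, a = g sin 18° = 3.0315 m/s².
Starting from rest, L = ½at², so t = √(2L/a) = √(2 × 4.2 / 3.0315) = 1.6646 s.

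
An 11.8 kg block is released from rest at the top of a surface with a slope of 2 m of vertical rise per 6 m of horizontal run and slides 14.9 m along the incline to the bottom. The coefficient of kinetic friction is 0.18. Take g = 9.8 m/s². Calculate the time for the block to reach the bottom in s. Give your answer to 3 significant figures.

The weight component along the incline is mg sin 18.43° = 36.569 N and the normal force is N = mg cos 18.43° = 109.706 N.
Friction up the slope is f = μN = 0.18 × 109.706 = 19.747 N, so the net downslope force is 36.569 − 19.747 = 16.822 N and a = 16.822 / 11.8 = 1.4256 m/s².
Starting from rest, L = ½at², so t = √(2L/a) = √(2 × 14.9 / 1.4256) = 4.5720 s.

4.57 s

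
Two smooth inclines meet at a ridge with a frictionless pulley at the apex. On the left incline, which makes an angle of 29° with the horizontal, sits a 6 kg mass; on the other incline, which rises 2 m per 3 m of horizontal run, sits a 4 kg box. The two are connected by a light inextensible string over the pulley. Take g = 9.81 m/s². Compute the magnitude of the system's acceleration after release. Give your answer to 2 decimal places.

Resolve each weight along its own incline: the 6 kg mass has component 6 × 9.81 × sin 29° = 28.536 N down its slope, and the 4 kg mass has 4 × 9.81 × sin 33.69° = 21.766 N down its slope.
The 6 kg side's 28.536 N exceeds the other side's 21.766 N, so that mass slides down and the 4 kg mass slides up. Taking that direction as positive, Newton's second law for the whole system gives 28.536 − 21.766 = (6 + 4) a, so a = 6.770 / 10 = 0.6770 m/s².

0.68 m/s²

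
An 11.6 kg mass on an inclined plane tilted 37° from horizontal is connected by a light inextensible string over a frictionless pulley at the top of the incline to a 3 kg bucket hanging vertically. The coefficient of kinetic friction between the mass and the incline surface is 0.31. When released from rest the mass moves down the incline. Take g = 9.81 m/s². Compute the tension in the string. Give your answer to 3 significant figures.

For the mass on the incline: the weight component along the slope is m₁g sin 37° = 11.6 × 9.81 × 0.6018 = 68.482 N and the normal force is N = m₁g cos 37° = 90.882 N.
Kinetic friction opposes the mass's motion down the incline: f = μN = 0.31 × 90.882 = 28.173 N acting up the slope.
Newton's second law for the mass (down-slope positive): 68.482 − 28.173 − T = 11.6 a. For the hanging bucket (upward positive): T − 3 × 9.81 = 3 a.
Adding the two equations eliminates T: 10.879 = 14.6 a, so a = 0.7451 m/s².
Then from the hanging bucket's equation, T = 3 × (9.81 + 0.7451) = 31.665 N.

31.7 N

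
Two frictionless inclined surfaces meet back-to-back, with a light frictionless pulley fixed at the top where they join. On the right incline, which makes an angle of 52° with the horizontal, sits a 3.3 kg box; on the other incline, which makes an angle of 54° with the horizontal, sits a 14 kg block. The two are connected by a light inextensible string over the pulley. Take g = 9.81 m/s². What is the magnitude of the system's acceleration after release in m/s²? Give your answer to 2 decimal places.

Resolve each weight along its own incline: the 3.3 kg mass has component 3.3 × 9.81 × sin 52° = 25.510 N down its slope, and the 14 kg mass has 14 × 9.81 × sin 54° = 111.110 N down its slope.
The 14 kg side's 111.110 N exceeds the other side's 25.510 N, so that mass slides down and the 3.3 kg mass slides up. Taking that direction as positive, Newton's second law for the whole system gives 111.110 − 25.510 = (3.3 + 14) a, so a = 85.600 / 17.3 = 4.9480 m/s².

4.95 m/s²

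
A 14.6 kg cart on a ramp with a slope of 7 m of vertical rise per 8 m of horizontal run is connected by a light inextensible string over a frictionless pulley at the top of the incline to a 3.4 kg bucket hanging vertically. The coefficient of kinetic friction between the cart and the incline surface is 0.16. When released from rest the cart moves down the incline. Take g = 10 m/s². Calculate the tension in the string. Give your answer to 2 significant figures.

42 N

For the cart on the incline: the weight component along the slope is m₁g sin 41.19° = 14.6 × 10 × 0.6585 = 96.141 N and the normal force is N = m₁g cos 41.19° = 109.876 N.
Kinetic friction opposes the cart's motion down the incline: f = μN = 0.16 × 109.876 = 17.580 N acting up the slope.
Newton's second law for the cart (down-slope positive): 96.141 − 17.580 − T = 14.6 a. For the hanging bucket (upward positive): T − 3.4 × 10 = 3.4 a.
Adding the two equations eliminates T: 44.561 = 18 a, so a = 2.4756 m/s².
Then from the hanging bucket's equation, T = 3.4 × (10 + 2.4756) = 42.417 N.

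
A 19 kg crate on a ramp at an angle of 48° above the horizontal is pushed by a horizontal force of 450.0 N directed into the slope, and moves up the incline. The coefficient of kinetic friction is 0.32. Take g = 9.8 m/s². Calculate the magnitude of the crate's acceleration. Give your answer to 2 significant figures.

The horizontal push has components F cos 48° = 450.0 × 0.6691 = 301.095 N up the incline and F sin 48° = 450.0 × 0.7431 = 334.395 N pressing into the surface.
The normal force is therefore N = mg cos 48° + F sin 48° = 124.586 + 334.395 = 458.981 N, and kinetic friction down the slope is μN = 0.32 × 458.981 = 146.874 N.
Along the incline: F cos 48° − mg sin 48° − μN = ma, so 301.095 − 138.365 − 146.874 = 19 a, giving a = 0.8345 m/s².

0.83 m/s²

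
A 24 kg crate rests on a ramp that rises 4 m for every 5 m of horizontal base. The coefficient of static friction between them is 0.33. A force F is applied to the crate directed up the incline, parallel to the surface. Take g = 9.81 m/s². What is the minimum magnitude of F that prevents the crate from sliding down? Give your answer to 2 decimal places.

The normal force is N = mg cos 38.66° = 183.848 N. With F at its minimum the crate is on the verge of sliding down, so static friction is at its maximum μ_s N = 0.33 × 183.848 = 60.670 N and acts up the slope.
Equilibrium along the incline: F + μ_s N = mg sin 38.66°, so F = 147.078 − 60.670 = 86.408 N.

86.41 N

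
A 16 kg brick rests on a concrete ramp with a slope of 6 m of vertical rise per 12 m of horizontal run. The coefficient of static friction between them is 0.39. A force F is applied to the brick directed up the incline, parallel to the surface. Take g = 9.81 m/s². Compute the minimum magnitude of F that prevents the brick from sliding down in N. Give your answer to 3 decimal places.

The normal force is N = mg cos 26.57° = 140.389 N. With F at its minimum the brick is on the verge of sliding down, so static friction is at its maximum μ_s N = 0.39 × 140.389 = 54.752 N and acts up the slope.
Equilibrium along the incline: F + μ_s N = mg sin 26.57°, so F = 70.195 − 54.752 = 15.443 N.

15.443 N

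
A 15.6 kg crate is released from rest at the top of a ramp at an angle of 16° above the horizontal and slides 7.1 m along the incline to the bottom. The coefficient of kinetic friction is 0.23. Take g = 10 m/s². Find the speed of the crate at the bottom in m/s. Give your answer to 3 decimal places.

2.783 m/s

The weight component along the incline is mg sin 16° = 42.999 N and the normal force is N = mg cos 16° = 149.957 N.
Friction up the slope is f = μN = 0.23 × 149.957 = 34.490 N, so the net downslope force is 42.999 − 34.490 = 8.509 N and a = 8.509 / 15.6 = 0.5454 m/s².
Starting from rest over a distance of 7.1 m, v² = 2aL = 2 × 0.5454 × 7.1 = 7.7447, so v = 2.7829 m/s.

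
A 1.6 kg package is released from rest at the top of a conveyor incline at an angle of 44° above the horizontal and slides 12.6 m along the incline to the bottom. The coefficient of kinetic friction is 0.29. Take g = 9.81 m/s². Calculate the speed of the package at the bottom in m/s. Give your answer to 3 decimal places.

The weight component along the incline is mg sin 44° = 10.903 N and the normal force is N = mg cos 44° = 11.291 N.
Friction up the slope is f = μN = 0.29 × 11.291 = 3.274 N, so the net downslope force is 10.903 − 3.274 = 7.629 N and a = 7.629 / 1.6 = 4.7681 m/s².
Starting from rest over a distance of 12.6 m, v² = 2aL = 2 × 4.7681 × 12.6 = 120.1561, so v = 10.9616 m/s.

10.962 m/s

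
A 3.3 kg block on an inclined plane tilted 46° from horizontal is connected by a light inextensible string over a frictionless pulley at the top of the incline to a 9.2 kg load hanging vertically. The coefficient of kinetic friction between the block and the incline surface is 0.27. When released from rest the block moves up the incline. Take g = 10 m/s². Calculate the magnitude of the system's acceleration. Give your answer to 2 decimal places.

For the block on the incline: the weight component along the slope is m₁g sin 46° = 3.3 × 10 × 0.7193 = 23.737 N and the normal force is N = m₁g cos 46° = 22.924 N.
Kinetic friction opposes the block's motion up the incline: f = μN = 0.27 × 22.924 = 6.189 N acting down the slope.
Newton's second law for the block (up-slope positive): T − 23.737 − 6.189 = 3.3 a. For the hanging load (downward positive): 9.2 × 10 − T = 9.2 a.
Adding the two equations eliminates T: 62.074 = 12.5 a, so a = 4.9659 m/s².

4.97 m/s²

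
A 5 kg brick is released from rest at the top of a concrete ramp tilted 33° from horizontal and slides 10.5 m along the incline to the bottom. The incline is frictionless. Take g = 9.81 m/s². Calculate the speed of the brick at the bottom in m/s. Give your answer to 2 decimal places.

10.59 m/s

The weight component along the incline is mg sin 33° = 26.715 N and the normal force is N = mg cos 33° = 41.137 N.
With no friction, a = g sin 33° = 5.3429 m/s².
Starting from rest over a distance of 10.5 m, v² = 2aL = 2 × 5.3429 × 10.5 = 112.2009, so v = 10.5925 m/s.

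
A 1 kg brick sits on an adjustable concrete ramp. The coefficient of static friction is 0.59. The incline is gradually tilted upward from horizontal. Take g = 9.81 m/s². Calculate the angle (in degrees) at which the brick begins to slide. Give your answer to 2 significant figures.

At the threshold of sliding, static friction is at its maximum μ_s N and exactly balances the weight component along the incline: mg sin θ = μ_s mg cos θ.
Hence tan θ = μ_s = 0.59, so θ = arctan(0.59) = 30.5406°.

31°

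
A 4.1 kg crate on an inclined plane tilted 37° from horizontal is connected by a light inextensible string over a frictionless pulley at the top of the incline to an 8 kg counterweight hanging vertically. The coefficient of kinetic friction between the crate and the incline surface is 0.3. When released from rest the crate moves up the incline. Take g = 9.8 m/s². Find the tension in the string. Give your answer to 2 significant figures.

For the crate on the incline: the weight component along the slope is m₁g sin 37° = 4.1 × 9.8 × 0.6018 = 24.180 N and the normal force is N = m₁g cos 37° = 32.089 N.
Kinetic friction opposes the crate's motion up the incline: f = μN = 0.3 × 32.089 = 9.627 N acting down the slope.
Newton's second law for the crate (up-slope positive): T − 24.180 − 9.627 = 4.1 a. For the hanging counterweight (downward positive): 8 × 9.8 − T = 8 a.
Adding the two equations eliminates T: 44.593 = 12.1 a, so a = 3.6854 m/s².
Then from the hanging counterweight's equation, T = 8 × (9.8 − 3.6854) = 48.917 N.

49 N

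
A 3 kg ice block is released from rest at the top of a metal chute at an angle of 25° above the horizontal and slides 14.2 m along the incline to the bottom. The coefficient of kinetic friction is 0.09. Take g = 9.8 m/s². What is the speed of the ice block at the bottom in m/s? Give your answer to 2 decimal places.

9.74 m/s

The weight component along the incline is mg sin 25° = 12.425 N and the normal force is N = mg cos 25° = 26.645 N.
Friction up the slope is f = μN = 0.09 × 26.645 = 2.398 N, so the net downslope force is 12.425 − 2.398 = 10.027 N and a = 10.027 / 3 = 3.3423 m/s².
Starting from rest over a distance of 14.2 m, v² = 2aL = 2 × 3.3423 × 14.2 = 94.9213, so v = 9.7428 m/s.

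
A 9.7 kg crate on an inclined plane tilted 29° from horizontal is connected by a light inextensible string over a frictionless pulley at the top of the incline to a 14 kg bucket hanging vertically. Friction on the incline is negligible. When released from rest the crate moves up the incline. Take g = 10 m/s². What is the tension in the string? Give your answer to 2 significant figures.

For the crate on the incline: the weight component along the slope is m₁g sin 29° = 9.7 × 10 × 0.4848 = 47.026 N and the normal force is N = m₁g cos 29° = 84.838 N.
Newton's second law for the crate (up-slope positive): T − 47.026 = 9.7 a. For the hanging bucket (downward positive): 14 × 10 − T = 14 a.
Adding the two equations eliminates T: 92.974 = 23.7 a, so a = 3.9230 m/s².
Then from the hanging bucket's equation, T = 14 × (10 − 3.9230) = 85.078 N.

85 N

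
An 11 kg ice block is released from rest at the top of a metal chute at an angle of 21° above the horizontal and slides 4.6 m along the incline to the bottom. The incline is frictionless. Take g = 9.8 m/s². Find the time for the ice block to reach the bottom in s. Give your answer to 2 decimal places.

The weight component along the incline is mg sin 21° = 38.632 N and the normal force is N = mg cos 21° = 100.640 N.
With no friction, a = g sin 21° = 3.5120 m/s².
Starting from rest, L = ½at², so t = √(2L/a) = √(2 × 4.6 / 3.5120) = 1.6185 s.

1.62 s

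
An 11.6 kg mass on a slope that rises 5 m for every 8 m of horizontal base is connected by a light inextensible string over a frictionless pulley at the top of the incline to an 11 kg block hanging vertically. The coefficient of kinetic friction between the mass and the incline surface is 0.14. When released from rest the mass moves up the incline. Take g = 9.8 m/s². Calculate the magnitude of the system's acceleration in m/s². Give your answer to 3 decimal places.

For the mass on the incline: the weight component along the slope is m₁g sin 32.01° = 11.6 × 9.8 × 0.5300 = 60.250 N and the normal force is N = m₁g cos 32.01° = 96.400 N.
Kinetic friction opposes the mass's motion up the incline: f = μN = 0.14 × 96.400 = 13.496 N acting down the slope.
Newton's second law for the mass (up-slope positive): T − 60.250 − 13.496 = 11.6 a. For the hanging block (downward positive): 11 × 9.8 − T = 11 a.
Adding the two equations eliminates T: 34.054 = 22.6 a, so a = 1.5068 m/s².

1.507 m/s²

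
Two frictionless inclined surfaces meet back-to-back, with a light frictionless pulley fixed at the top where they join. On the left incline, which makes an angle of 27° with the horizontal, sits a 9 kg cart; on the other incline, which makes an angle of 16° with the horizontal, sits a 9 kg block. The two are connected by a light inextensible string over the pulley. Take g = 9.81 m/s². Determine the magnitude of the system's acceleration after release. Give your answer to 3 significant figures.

0.875 m/s²

Resolve each weight along its own incline: the 9 kg mass has component 9 × 9.81 × sin 27° = 40.083 N down its slope, and the 9 kg mass has 9 × 9.81 × sin 16° = 24.336 N down its slope.
The 9 kg side's 40.083 N exceeds the other side's 24.336 N, so that mass slides down and the 9 kg mass slides up. Taking that direction as positive, Newton's second law for the whole system gives 40.083 − 24.336 = (9 + 9) a, so a = 15.747 / 18 = 0.8748 m/s².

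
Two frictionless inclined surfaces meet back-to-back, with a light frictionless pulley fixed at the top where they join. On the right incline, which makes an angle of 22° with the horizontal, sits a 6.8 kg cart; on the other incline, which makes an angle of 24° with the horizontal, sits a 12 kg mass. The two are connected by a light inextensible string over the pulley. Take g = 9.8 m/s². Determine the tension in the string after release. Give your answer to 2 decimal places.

Resolve each weight along its own incline: the 6.8 kg mass has component 6.8 × 9.8 × sin 22° = 24.964 N down its slope, and the 12 kg mass has 12 × 9.8 × sin 24° = 47.832 N down its slope.
The 12 kg side's 47.832 N exceeds the other side's 24.964 N, so that mass slides down and the 6.8 kg mass slides up. Taking that direction as positive, Newton's second law for the whole system gives 47.832 − 24.964 = (6.8 + 12) a, so a = 22.868 / 18.8 = 1.2164 m/s².
For the 6.8 kg mass (up-slope positive): T − 24.964 = 6.8 × 1.2164, so T = 33.236 N.

33.24 N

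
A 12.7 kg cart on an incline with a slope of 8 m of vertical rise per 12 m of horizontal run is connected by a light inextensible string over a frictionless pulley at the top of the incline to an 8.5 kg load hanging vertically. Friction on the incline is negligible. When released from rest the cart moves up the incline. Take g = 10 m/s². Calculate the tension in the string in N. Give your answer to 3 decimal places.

79.165 N

For the cart on the incline: the weight component along the slope is m₁g sin 33.69° = 12.7 × 10 × 0.5547 = 70.447 N and the normal force is N = m₁g cos 33.69° = 105.670 N.
Newton's second law for the cart (up-slope positive): T − 70.447 = 12.7 a. For the hanging load (downward positive): 8.5 × 10 − T = 8.5 a.
Adding the two equations eliminates T: 14.553 = 21.2 a, so a = 0.6865 m/s².
Then from the hanging load's equation, T = 8.5 × (10 − 0.6865) = 79.165 N.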